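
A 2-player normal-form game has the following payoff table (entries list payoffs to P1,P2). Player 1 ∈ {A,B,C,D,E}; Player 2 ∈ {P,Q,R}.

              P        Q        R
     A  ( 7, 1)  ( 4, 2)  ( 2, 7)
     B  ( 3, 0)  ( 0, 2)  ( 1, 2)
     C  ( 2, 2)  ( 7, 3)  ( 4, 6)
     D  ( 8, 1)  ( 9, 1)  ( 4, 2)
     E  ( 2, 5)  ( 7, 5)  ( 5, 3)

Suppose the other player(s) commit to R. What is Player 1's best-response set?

u_1(A vs R) = 2
u_1(B vs R) = 1
u_1(C vs R) = 4
u_1(D vs R) = 4
u_1(E vs R) = 5
max payoff 5 at {E}

argmax u_1 = {E}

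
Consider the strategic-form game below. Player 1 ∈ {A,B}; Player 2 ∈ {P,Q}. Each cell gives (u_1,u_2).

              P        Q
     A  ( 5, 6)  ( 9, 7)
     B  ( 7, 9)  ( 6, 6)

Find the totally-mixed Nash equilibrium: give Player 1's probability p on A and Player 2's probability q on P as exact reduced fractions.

P1 indiff ⇒ q·5+(1-q)·9 = q·7+(1-q)·6 ⇒ q(-2) = (1-q)(-3) ⇒ q = 3/5
P2 indiff ⇒ p·6+(1-p)·9 = p·7+(1-p)·6 ⇒ p(-1) = (1-p)(-3) ⇒ p = 3/4

p=3/4, q=3/5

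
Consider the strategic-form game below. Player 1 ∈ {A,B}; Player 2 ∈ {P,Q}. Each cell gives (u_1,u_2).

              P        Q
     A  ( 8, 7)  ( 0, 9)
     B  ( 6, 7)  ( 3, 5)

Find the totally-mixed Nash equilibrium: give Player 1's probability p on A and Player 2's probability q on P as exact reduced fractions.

P1 indiff ⇒ q·8+(1-q)·0 = q·6+(1-q)·3 ⇒ q(2) = (1-q)(3) ⇒ q = 3/5
P2 indiff ⇒ p·7+(1-p)·7 = p·9+(1-p)·5 ⇒ p(-2) = (1-p)(-2) ⇒ p = 1/2

P1 mixes 1/2 on A; P2 mixes 3/5 on P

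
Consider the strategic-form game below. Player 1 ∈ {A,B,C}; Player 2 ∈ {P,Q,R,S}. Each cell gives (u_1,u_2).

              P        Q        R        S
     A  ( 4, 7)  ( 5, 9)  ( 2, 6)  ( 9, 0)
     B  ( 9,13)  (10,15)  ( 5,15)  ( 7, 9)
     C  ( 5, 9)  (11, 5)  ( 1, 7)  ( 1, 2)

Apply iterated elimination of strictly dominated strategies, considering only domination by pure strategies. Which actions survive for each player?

P2 drop S (P beats it: A:7>0 B:13>9 C:9>2)
P1 drop A (B beats it: P:9>4 Q:10>5 R:5>2)
P1→{B,C} P2→{P,Q,R}

IESDS → P1:{B,C} P2:{P,Q,R}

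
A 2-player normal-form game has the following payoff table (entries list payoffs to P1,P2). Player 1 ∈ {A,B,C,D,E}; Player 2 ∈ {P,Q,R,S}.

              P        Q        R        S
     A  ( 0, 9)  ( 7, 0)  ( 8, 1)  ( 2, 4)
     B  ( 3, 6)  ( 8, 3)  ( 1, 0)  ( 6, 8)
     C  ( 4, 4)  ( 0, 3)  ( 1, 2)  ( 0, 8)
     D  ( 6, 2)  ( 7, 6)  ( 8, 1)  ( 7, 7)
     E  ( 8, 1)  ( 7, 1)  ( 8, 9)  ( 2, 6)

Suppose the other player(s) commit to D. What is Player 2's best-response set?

P2 best: {S}

u_2(P vs D) = 2
u_2(Q vs D) = 6
u_2(R vs D) = 1
u_2(S vs D) = 7
max payoff 7 at {S}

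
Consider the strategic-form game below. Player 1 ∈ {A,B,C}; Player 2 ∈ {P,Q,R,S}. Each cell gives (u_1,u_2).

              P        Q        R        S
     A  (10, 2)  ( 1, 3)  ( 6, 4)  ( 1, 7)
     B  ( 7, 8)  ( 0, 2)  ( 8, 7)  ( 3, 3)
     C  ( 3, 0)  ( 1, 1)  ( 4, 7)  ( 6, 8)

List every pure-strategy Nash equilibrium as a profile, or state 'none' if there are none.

(A,P): not NE [P2→S gives 7>2]
(A,Q): not NE [P2→S gives 7>3]
(A,R): not NE [P1→B gives 8>6; P2→S gives 7>4]
(A,S): not NE [P1→C gives 6>1]
(B,P): not NE [P1→A gives 10>7]
(B,Q): not NE [P1→C gives 1>0; P2→P gives 8>2]
(B,R): not NE [P2→P gives 8>7]
(B,S): not NE [P1→C gives 6>3; P2→P gives 8>3]
(C,P): not NE [P1→A gives 10>3; P2→S gives 8>0]
(C,Q): not NE [P2→S gives 8>1]
(C,R): not NE [P1→B gives 8>4; P2→S gives 8>7]
(C,S): NE

PSNE = {(C,S)}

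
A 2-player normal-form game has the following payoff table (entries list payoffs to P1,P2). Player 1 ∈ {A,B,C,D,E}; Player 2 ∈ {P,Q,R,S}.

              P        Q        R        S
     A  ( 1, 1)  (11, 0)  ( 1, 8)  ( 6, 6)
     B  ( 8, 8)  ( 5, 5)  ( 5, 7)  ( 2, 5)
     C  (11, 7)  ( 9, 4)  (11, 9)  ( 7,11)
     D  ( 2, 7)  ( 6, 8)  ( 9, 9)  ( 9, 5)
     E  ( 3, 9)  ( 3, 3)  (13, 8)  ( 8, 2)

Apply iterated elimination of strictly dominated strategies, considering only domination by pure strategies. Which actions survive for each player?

IESDS → P1:{C,D,E} P2:{P,R,S}

P1 drop B (C beats it: P:11>8 Q:9>5 R:11>5 S:7>2)
P2 drop Q (R beats it: A:8>0 C:9>4 D:9>8 E:8>3)
P1 drop A (C beats it: P:11>1 R:11>1 S:7>6)
P1→{C,D,E} P2→{P,R,S}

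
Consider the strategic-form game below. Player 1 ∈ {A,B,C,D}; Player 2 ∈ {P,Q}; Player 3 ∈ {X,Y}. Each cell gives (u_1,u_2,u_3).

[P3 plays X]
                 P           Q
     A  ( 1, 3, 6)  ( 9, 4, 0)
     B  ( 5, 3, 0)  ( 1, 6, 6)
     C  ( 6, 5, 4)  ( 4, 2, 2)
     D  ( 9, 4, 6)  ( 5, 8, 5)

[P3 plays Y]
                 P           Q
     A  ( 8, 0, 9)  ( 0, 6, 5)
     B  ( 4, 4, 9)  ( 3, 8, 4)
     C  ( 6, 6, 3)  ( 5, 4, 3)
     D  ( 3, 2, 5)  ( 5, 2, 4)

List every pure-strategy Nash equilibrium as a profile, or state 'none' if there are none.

(A,P,X): not NE [P1→D gives 9>1; P2→Q gives 4>3; P3→Y gives 9>6]
(A,P,Y): not NE [P2→Q gives 6>0]
(A,Q,X): not NE [P3→Y gives 5>0]
(A,Q,Y): not NE [P1→D gives 5>0]
(B,P,X): not NE [P1→D gives 9>5; P2→Q gives 6>3; P3→Y gives 9>0]
(B,P,Y): not NE [P1→A gives 8>4; P2→Q gives 8>4]
(B,Q,X): not NE [P1→A gives 9>1]
(B,Q,Y): not NE [P1→D gives 5>3; P3→X gives 6>4]
(C,P,X): not NE [P1→D gives 9>6]
(C,P,Y): not NE [P1→A gives 8>6; P3→X gives 4>3]
(C,Q,X): not NE [P1→A gives 9>4; P2→P gives 5>2; P3→Y gives 3>2]
(C,Q,Y): not NE [P2→P gives 6>4]
(D,P,X): not NE [P2→Q gives 8>4]
(D,P,Y): not NE [P1→A gives 8>3; P3→X gives 6>5]
(D,Q,X): not NE [P1→A gives 9>5]
(D,Q,Y): not NE [P3→X gives 5>4]

PSNE: ∅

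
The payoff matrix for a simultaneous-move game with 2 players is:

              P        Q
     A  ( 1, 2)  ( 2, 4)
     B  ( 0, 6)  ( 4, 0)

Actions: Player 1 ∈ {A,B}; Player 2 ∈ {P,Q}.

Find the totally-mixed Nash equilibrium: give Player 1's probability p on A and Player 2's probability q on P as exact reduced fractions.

P1 indiff ⇒ q·1+(1-q)·2 = q·0+(1-q)·4 ⇒ q(1) = (1-q)(2) ⇒ q = 2/3
P2 indiff ⇒ p·2+(1-p)·6 = p·4+(1-p)·0 ⇒ p(-2) = (1-p)(-6) ⇒ p = 3/4

P1 mixes 3/4 on A; P2 mixes 2/3 on P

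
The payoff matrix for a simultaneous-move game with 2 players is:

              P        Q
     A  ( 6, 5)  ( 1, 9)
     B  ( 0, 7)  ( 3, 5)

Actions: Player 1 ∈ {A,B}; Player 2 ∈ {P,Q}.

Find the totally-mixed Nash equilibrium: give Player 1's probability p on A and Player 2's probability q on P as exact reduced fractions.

(p,q) = (1/3, 1/4)

P1 indiff ⇒ q·6+(1-q)·1 = q·0+(1-q)·3 ⇒ q(6) = (1-q)(2) ⇒ q = 1/4
P2 indiff ⇒ p·5+(1-p)·7 = p·9+(1-p)·5 ⇒ p(-4) = (1-p)(-2) ⇒ p = 1/3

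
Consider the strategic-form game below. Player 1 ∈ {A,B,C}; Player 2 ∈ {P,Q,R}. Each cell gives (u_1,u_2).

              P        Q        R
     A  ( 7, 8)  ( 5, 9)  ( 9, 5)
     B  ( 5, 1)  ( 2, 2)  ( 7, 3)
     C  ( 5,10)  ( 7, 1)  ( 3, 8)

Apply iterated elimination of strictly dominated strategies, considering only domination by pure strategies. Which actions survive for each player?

IESDS → P1:{A,C} P2:{P,Q}

P1 drop B (A beats it: P:7>5 Q:5>2 R:9>7)
P2 drop R (P beats it: A:8>5 C:10>8)
P1→{A,C} P2→{P,Q}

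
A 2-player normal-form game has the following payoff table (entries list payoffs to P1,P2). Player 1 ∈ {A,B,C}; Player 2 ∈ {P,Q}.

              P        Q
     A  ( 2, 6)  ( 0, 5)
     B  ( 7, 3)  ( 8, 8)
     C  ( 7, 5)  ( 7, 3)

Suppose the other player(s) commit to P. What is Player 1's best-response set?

argmax u_1 = {B,C}

u_1(A vs P) = 2
u_1(B vs P) = 7
u_1(C vs P) = 7
max payoff 7 at {B,C}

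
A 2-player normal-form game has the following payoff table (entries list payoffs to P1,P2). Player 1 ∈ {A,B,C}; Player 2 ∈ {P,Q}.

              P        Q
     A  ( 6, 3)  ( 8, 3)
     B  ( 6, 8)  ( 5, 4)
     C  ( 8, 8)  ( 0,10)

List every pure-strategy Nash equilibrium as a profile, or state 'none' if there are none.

Nash profiles: (A,Q)

(A,P): not NE [P1→C gives 8>6]
(A,Q): NE
(B,P): not NE [P1→C gives 8>6]
(B,Q): not NE [P1→A gives 8>5; P2→P gives 8>4]
(C,P): not NE [P2→Q gives 10>8]
(C,Q): not NE [P1→A gives 8>0]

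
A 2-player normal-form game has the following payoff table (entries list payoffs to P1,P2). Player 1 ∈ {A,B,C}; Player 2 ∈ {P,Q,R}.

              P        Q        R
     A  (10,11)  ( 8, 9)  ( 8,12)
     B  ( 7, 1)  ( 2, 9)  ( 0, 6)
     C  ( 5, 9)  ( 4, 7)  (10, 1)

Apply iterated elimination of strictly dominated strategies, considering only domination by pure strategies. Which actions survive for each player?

P1 drop B (A beats it: P:10>7 Q:8>2 R:8>0)
P2 drop Q (P beats it: A:11>9 C:9>7)
P1→{A,C} P2→{P,R}

Survivors P1:{A,C} P2:{P,R}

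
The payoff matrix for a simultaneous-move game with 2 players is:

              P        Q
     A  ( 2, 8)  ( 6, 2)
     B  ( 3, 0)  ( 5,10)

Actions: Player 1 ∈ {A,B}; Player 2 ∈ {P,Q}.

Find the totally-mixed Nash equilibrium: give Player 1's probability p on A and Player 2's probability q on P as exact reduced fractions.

P1 indiff ⇒ q·2+(1-q)·6 = q·3+(1-q)·5 ⇒ q(-1) = (1-q)(-1) ⇒ q = 1/2
P2 indiff ⇒ p·8+(1-p)·0 = p·2+(1-p)·10 ⇒ p(6) = (1-p)(10) ⇒ p = 5/8

(p,q) = (5/8, 1/2)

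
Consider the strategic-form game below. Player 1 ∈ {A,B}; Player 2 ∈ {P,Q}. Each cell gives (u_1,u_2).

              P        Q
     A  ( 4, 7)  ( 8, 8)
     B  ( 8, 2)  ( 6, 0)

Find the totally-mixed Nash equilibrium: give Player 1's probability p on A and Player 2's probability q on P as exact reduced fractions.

(p,q) = (2/3, 1/3)

P1 indiff ⇒ q·4+(1-q)·8 = q·8+(1-q)·6 ⇒ q(-4) = (1-q)(-2) ⇒ q = 1/3
P2 indiff ⇒ p·7+(1-p)·2 = p·8+(1-p)·0 ⇒ p(-1) = (1-p)(-2) ⇒ p = 2/3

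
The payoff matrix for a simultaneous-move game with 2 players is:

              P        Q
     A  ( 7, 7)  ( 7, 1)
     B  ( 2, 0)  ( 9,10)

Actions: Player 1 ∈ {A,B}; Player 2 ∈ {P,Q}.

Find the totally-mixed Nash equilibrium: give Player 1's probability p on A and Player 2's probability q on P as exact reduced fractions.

p=5/8, q=2/7

P1 indiff ⇒ q·7+(1-q)·7 = q·2+(1-q)·9 ⇒ q(5) = (1-q)(2) ⇒ q = 2/7
P2 indiff ⇒ p·7+(1-p)·0 = p·1+(1-p)·10 ⇒ p(6) = (1-p)(10) ⇒ p = 5/8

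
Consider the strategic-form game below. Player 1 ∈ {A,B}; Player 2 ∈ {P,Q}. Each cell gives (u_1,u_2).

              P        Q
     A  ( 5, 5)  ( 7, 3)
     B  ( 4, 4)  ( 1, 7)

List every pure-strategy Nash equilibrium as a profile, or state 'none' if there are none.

(A,P): NE
(A,Q): not NE [P2→P gives 5>3]
(B,P): not NE [P1→A gives 5>4; P2→Q gives 7>4]
(B,Q): not NE [P1→A gives 7>1]

Nash profiles: (A,P)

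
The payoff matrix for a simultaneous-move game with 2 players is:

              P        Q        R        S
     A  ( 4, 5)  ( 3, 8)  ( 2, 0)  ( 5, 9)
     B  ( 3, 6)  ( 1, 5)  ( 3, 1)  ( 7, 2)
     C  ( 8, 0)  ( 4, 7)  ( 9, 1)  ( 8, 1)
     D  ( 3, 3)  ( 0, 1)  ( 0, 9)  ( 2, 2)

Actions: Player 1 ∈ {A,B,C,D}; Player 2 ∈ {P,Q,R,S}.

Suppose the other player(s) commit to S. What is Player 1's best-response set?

u_1(A vs S) = 5
u_1(B vs S) = 7
u_1(C vs S) = 8
u_1(D vs S) = 2
max payoff 8 at {C}

BR_1 = {C}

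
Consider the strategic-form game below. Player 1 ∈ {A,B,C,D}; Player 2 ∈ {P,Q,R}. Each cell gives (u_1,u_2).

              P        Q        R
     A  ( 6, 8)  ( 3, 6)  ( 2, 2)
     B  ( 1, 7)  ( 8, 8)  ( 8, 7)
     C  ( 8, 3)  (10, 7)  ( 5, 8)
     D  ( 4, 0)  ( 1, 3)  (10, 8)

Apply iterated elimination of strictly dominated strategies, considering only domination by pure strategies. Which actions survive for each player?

P1 drop A (C beats it: P:8>6 Q:10>3 R:5>2)
P2 drop P (Q beats it: B:8>7 C:7>3 D:3>0)
P1→{B,C,D} P2→{Q,R}

IESDS → P1:{B,C,D} P2:{Q,R}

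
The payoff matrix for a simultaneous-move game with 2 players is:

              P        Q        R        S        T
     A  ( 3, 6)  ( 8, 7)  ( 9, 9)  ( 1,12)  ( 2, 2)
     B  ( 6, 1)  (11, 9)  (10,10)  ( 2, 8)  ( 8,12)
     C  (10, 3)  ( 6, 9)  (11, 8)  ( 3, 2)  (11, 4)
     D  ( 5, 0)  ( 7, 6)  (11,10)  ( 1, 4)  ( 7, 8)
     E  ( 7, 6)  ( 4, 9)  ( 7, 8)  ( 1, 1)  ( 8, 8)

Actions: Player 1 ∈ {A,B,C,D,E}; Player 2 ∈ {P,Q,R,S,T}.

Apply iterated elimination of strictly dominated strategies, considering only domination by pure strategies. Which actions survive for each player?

Survivors P1:{B,C,D} P2:{Q,R,T}

P1 drop A (B beats it: P:6>3 Q:11>8 R:10>9 S:2>1 T:8>2)
P1 drop E (C beats it: P:10>7 Q:6>4 R:11>7 S:3>1 T:11>8)
P2 drop P (Q beats it: B:9>1 C:9>3 D:6>0)
P2 drop S (Q beats it: B:9>8 C:9>2 D:6>4)
P1→{B,C,D} P2→{Q,R,T}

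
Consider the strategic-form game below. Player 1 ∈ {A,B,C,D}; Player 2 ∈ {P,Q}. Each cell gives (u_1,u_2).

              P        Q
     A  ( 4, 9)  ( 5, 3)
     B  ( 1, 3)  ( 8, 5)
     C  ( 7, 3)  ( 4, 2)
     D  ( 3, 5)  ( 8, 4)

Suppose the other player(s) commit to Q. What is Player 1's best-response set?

argmax u_1 = {B,D}

u_1(A vs Q) = 5
u_1(B vs Q) = 8
u_1(C vs Q) = 4
u_1(D vs Q) = 8
max payoff 8 at {B,D}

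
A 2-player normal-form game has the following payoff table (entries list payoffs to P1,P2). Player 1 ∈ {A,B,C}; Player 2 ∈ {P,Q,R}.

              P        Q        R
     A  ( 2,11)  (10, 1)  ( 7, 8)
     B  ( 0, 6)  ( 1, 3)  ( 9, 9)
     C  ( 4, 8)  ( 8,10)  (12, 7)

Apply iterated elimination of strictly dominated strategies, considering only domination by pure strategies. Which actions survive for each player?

P1 drop B (C beats it: P:4>0 Q:8>1 R:12>9)
P2 drop R (P beats it: A:11>8 C:8>7)
P1→{A,C} P2→{P,Q}

Survivors P1:{A,C} P2:{P,Q}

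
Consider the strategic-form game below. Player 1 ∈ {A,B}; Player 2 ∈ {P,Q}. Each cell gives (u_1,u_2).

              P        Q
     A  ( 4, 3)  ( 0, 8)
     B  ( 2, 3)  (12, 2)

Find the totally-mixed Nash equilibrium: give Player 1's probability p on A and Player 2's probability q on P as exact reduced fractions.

P1 indiff ⇒ q·4+(1-q)·0 = q·2+(1-q)·12 ⇒ q(2) = (1-q)(12) ⇒ q = 6/7
P2 indiff ⇒ p·3+(1-p)·3 = p·8+(1-p)·2 ⇒ p(-5) = (1-p)(-1) ⇒ p = 1/6

P1 mixes 1/6 on A; P2 mixes 6/7 on P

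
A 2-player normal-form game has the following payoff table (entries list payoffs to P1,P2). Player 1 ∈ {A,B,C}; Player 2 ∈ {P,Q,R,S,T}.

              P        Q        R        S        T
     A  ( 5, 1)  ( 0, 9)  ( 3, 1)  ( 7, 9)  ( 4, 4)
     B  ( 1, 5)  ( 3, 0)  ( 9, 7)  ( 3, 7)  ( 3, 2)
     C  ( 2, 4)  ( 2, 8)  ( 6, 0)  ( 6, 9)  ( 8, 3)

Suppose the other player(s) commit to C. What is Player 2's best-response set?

u_2(P vs C) = 4
u_2(Q vs C) = 8
u_2(R vs C) = 0
u_2(S vs C) = 9
u_2(T vs C) = 3
max payoff 9 at {S}

P2 best: {S}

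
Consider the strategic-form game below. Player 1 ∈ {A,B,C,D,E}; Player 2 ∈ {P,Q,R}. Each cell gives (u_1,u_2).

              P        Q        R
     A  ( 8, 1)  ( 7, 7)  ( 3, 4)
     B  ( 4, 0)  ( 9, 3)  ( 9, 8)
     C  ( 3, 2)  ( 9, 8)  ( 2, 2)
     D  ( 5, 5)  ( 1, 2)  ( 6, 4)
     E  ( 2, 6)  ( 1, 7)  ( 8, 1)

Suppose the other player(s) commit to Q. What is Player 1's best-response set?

u_1(A vs Q) = 7
u_1(B vs Q) = 9
u_1(C vs Q) = 9
u_1(D vs Q) = 1
u_1(E vs Q) = 1
max payoff 9 at {B,C}

P1 best: {B,C}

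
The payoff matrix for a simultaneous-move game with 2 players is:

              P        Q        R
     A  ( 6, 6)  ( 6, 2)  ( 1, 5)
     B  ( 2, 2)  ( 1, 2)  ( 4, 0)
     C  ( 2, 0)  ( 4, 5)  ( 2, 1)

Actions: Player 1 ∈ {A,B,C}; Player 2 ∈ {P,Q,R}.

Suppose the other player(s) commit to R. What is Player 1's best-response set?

BR_1 = {B}

u_1(A vs R) = 1
u_1(B vs R) = 4
u_1(C vs R) = 2
max payoff 4 at {B}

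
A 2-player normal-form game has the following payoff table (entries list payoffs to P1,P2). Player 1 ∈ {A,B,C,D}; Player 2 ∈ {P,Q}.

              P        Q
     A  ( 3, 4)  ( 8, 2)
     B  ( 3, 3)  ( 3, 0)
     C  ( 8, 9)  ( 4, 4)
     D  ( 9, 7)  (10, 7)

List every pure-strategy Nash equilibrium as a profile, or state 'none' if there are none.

NE set: (D,P), (D,Q)

(A,P): not NE [P1→D gives 9>3]
(A,Q): not NE [P1→D gives 10>8; P2→P gives 4>2]
(B,P): not NE [P1→D gives 9>3]
(B,Q): not NE [P1→D gives 10>3; P2→P gives 3>0]
(C,P): not NE [P1→D gives 9>8]
(C,Q): not NE [P1→D gives 10>4; P2→P gives 9>4]
(D,P): NE
(D,Q): NE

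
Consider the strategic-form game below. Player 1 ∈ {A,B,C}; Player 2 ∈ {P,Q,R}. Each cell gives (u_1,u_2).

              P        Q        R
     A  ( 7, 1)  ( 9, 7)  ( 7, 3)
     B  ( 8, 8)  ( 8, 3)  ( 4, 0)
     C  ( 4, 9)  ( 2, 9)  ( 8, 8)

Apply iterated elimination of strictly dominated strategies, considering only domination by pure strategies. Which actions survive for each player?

P2 drop R (Q beats it: A:7>3 B:3>0 C:9>8)
P1 drop C (A beats it: P:7>4 Q:9>2)
P1→{A,B} P2→{P,Q}

Remaining: P1:{A,B} P2:{P,Q}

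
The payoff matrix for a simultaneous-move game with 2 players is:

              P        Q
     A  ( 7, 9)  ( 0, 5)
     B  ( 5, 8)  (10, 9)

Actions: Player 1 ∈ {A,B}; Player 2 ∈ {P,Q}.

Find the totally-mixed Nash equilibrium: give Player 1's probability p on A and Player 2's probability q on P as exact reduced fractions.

P1 indiff ⇒ q·7+(1-q)·0 = q·5+(1-q)·10 ⇒ q(2) = (1-q)(10) ⇒ q = 5/6
P2 indiff ⇒ p·9+(1-p)·8 = p·5+(1-p)·9 ⇒ p(4) = (1-p)(1) ⇒ p = 1/5

P1 mixes 1/5 on A; P2 mixes 5/6 on P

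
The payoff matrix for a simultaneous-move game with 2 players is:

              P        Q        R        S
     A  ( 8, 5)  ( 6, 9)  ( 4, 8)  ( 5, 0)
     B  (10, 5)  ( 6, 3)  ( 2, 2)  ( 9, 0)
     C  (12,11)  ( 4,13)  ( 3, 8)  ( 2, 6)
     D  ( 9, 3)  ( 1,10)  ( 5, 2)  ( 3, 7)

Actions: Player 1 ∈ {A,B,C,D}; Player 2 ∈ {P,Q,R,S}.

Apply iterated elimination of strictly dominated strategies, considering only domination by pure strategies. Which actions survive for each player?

Remaining: P1:{A,B,C} P2:{P,Q}

P2 drop R (Q beats it: A:9>8 B:3>2 C:13>8 D:10>2)
P1 drop D (B beats it: P:10>9 Q:6>1 S:9>3)
P2 drop S (P beats it: A:5>0 B:5>0 C:11>6)
P1→{A,B,C} P2→{P,Q}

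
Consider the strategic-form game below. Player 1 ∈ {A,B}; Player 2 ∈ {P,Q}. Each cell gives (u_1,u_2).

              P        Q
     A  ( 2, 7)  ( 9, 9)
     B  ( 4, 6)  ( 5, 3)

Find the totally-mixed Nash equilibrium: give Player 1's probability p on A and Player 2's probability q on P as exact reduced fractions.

(p,q) = (3/5, 2/3)

P1 indiff ⇒ q·2+(1-q)·9 = q·4+(1-q)·5 ⇒ q(-2) = (1-q)(-4) ⇒ q = 2/3
P2 indiff ⇒ p·7+(1-p)·6 = p·9+(1-p)·3 ⇒ p(-2) = (1-p)(-3) ⇒ p = 3/5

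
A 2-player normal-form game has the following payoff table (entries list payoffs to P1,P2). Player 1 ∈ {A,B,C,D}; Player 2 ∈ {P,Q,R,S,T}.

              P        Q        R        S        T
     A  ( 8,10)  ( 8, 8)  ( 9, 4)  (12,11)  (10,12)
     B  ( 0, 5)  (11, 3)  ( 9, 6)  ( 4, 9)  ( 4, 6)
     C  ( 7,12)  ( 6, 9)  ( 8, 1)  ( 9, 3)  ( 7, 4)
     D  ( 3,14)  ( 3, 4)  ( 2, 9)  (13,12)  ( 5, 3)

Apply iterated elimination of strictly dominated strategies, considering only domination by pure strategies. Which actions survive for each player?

P1 drop C (A beats it: P:8>7 Q:8>6 R:9>8 S:12>9 T:10>7)
P2 drop Q (P beats it: A:10>8 B:5>3 D:14>4)
P2 drop R (S beats it: A:11>4 B:9>6 D:12>9)
P1 drop B (A beats it: P:8>0 S:12>4 T:10>4)
P1→{A,D} P2→{P,S,T}

Survivors P1:{A,D} P2:{P,S,T}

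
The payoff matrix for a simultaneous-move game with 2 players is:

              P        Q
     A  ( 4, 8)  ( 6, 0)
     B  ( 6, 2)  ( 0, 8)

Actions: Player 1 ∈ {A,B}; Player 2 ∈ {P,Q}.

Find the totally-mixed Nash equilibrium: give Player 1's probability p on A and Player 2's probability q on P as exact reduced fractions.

P1 indiff ⇒ q·4+(1-q)·6 = q·6+(1-q)·0 ⇒ q(-2) = (1-q)(-6) ⇒ q = 3/4
P2 indiff ⇒ p·8+(1-p)·2 = p·0+(1-p)·8 ⇒ p(8) = (1-p)(6) ⇒ p = 3/7

(p,q) = (3/7, 3/4)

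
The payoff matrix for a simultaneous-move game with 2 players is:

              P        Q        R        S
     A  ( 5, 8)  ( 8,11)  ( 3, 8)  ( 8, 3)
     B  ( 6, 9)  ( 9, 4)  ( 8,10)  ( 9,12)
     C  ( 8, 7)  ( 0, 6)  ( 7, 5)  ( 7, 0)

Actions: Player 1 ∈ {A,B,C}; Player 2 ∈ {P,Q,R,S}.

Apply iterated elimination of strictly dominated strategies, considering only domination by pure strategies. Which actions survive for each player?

P1 drop A (B beats it: P:6>5 Q:9>8 R:8>3 S:9>8)
P2 drop Q (P beats it: B:9>4 C:7>6)
P1→{B,C} P2→{P,R,S}

IESDS → P1:{B,C} P2:{P,R,S}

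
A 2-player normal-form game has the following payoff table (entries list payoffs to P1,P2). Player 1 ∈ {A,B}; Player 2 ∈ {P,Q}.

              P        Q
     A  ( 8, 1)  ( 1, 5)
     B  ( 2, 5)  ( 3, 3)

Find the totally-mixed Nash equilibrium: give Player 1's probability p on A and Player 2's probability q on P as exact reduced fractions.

P1 indiff ⇒ q·8+(1-q)·1 = q·2+(1-q)·3 ⇒ q(6) = (1-q)(2) ⇒ q = 1/4
P2 indiff ⇒ p·1+(1-p)·5 = p·5+(1-p)·3 ⇒ p(-4) = (1-p)(-2) ⇒ p = 1/3

p=1/3, q=1/4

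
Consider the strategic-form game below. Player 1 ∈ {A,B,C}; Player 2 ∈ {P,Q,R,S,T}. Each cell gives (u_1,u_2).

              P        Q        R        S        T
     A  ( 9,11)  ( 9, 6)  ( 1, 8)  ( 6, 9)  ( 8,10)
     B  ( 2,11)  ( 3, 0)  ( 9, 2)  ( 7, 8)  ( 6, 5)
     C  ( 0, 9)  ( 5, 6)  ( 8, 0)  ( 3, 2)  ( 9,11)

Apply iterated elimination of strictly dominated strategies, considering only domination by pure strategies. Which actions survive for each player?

IESDS → P1:{A,C} P2:{P,T}

P2 drop Q (P beats it: A:11>6 B:11>0 C:9>6)
P2 drop R (P beats it: A:11>8 B:11>2 C:9>0)
P2 drop S (P beats it: A:11>9 B:11>8 C:9>2)
P1 drop B (A beats it: P:9>2 T:8>6)
P1→{A,C} P2→{P,T}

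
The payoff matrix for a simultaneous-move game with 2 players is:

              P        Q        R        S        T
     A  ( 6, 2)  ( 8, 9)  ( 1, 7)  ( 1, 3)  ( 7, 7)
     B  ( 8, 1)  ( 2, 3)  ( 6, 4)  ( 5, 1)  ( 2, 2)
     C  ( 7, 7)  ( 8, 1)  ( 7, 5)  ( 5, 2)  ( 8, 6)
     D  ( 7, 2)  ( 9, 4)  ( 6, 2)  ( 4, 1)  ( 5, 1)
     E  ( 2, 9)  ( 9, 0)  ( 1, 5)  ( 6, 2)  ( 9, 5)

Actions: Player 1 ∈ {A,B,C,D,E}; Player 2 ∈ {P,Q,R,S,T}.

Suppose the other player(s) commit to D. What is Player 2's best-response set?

P2 best: {Q}

u_2(P vs D) = 2
u_2(Q vs D) = 4
u_2(R vs D) = 2
u_2(S vs D) = 1
u_2(T vs D) = 1
max payoff 4 at {Q}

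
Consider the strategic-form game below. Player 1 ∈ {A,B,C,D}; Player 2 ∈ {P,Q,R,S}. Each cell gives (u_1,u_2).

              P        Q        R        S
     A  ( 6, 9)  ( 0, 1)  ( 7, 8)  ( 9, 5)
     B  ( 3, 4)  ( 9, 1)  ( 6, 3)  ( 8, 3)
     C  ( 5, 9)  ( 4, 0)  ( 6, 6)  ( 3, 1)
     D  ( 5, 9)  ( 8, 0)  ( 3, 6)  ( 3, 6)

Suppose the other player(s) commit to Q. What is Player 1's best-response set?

P1 best: {B}

u_1(A vs Q) = 0
u_1(B vs Q) = 9
u_1(C vs Q) = 4
u_1(D vs Q) = 8
max payoff 9 at {B}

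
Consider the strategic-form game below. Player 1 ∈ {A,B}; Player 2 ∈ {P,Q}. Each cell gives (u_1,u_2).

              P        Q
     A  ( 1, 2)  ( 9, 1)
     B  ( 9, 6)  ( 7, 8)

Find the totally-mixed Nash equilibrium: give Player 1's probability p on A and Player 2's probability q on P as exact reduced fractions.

P1 indiff ⇒ q·1+(1-q)·9 = q·9+(1-q)·7 ⇒ q(-8) = (1-q)(-2) ⇒ q = 1/5
P2 indiff ⇒ p·2+(1-p)·6 = p·1+(1-p)·8 ⇒ p(1) = (1-p)(2) ⇒ p = 2/3

P1 mixes 2/3 on A; P2 mixes 1/5 on P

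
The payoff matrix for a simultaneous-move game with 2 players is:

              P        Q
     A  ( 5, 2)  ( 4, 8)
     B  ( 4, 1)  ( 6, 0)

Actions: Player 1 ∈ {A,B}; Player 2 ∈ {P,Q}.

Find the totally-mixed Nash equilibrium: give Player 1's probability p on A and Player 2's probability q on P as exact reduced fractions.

P1 indiff ⇒ q·5+(1-q)·4 = q·4+(1-q)·6 ⇒ q(1) = (1-q)(2) ⇒ q = 2/3
P2 indiff ⇒ p·2+(1-p)·1 = p·8+(1-p)·0 ⇒ p(-6) = (1-p)(-1) ⇒ p = 1/7

p=1/7, q=2/3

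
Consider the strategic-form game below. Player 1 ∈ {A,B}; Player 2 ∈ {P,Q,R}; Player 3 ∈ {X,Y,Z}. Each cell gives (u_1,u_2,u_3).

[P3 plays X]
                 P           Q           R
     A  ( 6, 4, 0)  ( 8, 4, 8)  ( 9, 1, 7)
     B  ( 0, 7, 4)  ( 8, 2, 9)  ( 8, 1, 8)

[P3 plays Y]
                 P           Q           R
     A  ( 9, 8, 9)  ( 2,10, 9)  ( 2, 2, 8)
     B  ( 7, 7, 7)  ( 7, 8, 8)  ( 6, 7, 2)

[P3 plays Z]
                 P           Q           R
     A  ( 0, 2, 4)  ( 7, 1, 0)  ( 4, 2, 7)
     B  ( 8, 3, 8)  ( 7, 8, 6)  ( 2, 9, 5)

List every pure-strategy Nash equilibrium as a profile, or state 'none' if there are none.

No pure NE.

(A,P,X): not NE [P3→Y gives 9>0]
(A,P,Y): not NE [P2→Q gives 10>8]
(A,P,Z): not NE [P1→B gives 8>0; P3→Y gives 9>4]
(A,Q,X): not NE [P3→Y gives 9>8]
(A,Q,Y): not NE [P1→B gives 7>2]
(A,Q,Z): not NE [P2→R gives 2>1; P3→Y gives 9>0]
(A,R,X): not NE [P2→Q gives 4>1; P3→Y gives 8>7]
(A,R,Y): not NE [P1→B gives 6>2; P2→Q gives 10>2]
(A,R,Z): not NE [P3→Y gives 8>7]
(B,P,X): not NE [P1→A gives 6>0; P3→Z gives 8>4]
(B,P,Y): not NE [P1→A gives 9>7; P2→Q gives 8>7; P3→Z gives 8>7]
(B,P,Z): not NE [P2→R gives 9>3]
(B,Q,X): not NE [P2→P gives 7>2]
(B,Q,Y): not NE [P3→X gives 9>8]
(B,Q,Z): not NE [P2→R gives 9>8; P3→X gives 9>6]
(B,R,X): not NE [P1→A gives 9>8; P2→P gives 7>1]
(B,R,Y): not NE [P2→Q gives 8>7; P3→X gives 8>2]
(B,R,Z): not NE [P1→A gives 4>2; P3→X gives 8>5]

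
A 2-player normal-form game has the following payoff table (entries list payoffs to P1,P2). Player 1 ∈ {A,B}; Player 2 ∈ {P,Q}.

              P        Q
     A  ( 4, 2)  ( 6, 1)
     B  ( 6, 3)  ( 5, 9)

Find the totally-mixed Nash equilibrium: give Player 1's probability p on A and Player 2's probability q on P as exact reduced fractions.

P1 mixes 6/7 on A; P2 mixes 1/3 on P

P1 indiff ⇒ q·4+(1-q)·6 = q·6+(1-q)·5 ⇒ q(-2) = (1-q)(-1) ⇒ q = 1/3
P2 indiff ⇒ p·2+(1-p)·3 = p·1+(1-p)·9 ⇒ p(1) = (1-p)(6) ⇒ p = 6/7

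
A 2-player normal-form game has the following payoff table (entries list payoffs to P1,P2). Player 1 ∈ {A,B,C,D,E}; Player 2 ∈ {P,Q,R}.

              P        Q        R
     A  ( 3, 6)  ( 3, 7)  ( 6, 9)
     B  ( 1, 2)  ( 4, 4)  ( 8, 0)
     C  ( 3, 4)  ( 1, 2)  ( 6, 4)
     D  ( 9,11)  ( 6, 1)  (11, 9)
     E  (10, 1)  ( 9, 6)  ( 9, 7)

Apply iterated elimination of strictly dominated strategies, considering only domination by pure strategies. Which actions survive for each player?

Survivors P1:{D,E} P2:{P,R}

P1 drop A (D beats it: P:9>3 Q:6>3 R:11>6)
P1 drop B (D beats it: P:9>1 Q:6>4 R:11>8)
P1 drop C (D beats it: P:9>3 Q:6>1 R:11>6)
P2 drop Q (R beats it: D:9>1 E:7>6)
P1→{D,E} P2→{P,R}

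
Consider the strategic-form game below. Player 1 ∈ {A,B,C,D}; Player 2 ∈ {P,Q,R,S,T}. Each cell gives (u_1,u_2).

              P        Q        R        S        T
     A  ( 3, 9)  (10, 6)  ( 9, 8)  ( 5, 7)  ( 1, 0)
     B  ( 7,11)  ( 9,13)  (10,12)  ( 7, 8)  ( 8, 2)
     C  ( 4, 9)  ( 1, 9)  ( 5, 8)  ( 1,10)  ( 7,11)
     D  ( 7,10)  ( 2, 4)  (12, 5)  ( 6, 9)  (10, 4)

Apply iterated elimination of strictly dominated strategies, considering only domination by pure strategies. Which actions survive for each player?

P1 drop C (B beats it: P:7>4 Q:9>1 R:10>5 S:7>1 T:8>7)
P2 drop S (P beats it: A:9>7 B:11>8 D:10>9)
P2 drop T (P beats it: A:9>0 B:11>2 D:10>4)
P1→{A,B,D} P2→{P,Q,R}

Remaining: P1:{A,B,D} P2:{P,Q,R}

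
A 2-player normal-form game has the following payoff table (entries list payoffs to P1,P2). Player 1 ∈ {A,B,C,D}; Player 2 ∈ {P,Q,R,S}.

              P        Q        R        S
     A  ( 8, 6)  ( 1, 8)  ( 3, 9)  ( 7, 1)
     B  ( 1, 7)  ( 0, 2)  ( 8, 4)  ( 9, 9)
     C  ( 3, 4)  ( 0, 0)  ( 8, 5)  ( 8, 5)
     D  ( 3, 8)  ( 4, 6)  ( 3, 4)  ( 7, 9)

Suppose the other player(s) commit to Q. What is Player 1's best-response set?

u_1(A vs Q) = 1
u_1(B vs Q) = 0
u_1(C vs Q) = 0
u_1(D vs Q) = 4
max payoff 4 at {D}

argmax u_1 = {D}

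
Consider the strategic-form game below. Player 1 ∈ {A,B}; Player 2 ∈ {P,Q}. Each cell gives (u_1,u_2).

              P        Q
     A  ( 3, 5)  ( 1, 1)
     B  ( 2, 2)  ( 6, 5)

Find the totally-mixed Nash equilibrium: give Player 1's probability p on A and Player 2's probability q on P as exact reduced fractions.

p=3/7, q=5/6

P1 indiff ⇒ q·3+(1-q)·1 = q·2+(1-q)·6 ⇒ q(1) = (1-q)(5) ⇒ q = 5/6
P2 indiff ⇒ p·5+(1-p)·2 = p·1+(1-p)·5 ⇒ p(4) = (1-p)(3) ⇒ p = 3/7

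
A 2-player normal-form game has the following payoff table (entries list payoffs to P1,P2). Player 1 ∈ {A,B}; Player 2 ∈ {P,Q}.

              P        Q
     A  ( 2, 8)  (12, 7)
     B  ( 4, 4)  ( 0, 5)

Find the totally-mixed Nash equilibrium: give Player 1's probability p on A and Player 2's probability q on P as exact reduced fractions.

P1 indiff ⇒ q·2+(1-q)·12 = q·4+(1-q)·0 ⇒ q(-2) = (1-q)(-12) ⇒ q = 6/7
P2 indiff ⇒ p·8+(1-p)·4 = p·7+(1-p)·5 ⇒ p(1) = (1-p)(1) ⇒ p = 1/2

P1 mixes 1/2 on A; P2 mixes 6/7 on P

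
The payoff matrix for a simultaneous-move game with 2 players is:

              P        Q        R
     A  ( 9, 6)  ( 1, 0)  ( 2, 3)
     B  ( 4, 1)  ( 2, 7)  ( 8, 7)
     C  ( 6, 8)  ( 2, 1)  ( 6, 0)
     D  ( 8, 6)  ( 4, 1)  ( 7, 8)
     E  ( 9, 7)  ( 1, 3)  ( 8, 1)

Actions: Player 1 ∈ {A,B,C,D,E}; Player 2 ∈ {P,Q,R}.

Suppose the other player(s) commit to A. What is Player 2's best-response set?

argmax u_2 = {P}

u_2(P vs A) = 6
u_2(Q vs A) = 0
u_2(R vs A) = 3
max payoff 6 at {P}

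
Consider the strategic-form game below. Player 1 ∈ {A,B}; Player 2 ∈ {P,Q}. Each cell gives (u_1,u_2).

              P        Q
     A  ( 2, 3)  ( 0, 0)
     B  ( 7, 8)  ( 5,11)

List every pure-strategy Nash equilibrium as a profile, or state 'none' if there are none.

Nash profiles: (B,Q)

(A,P): not NE [P1→B gives 7>2]
(A,Q): not NE [P1→B gives 5>0; P2→P gives 3>0]
(B,P): not NE [P2→Q gives 11>8]
(B,Q): NE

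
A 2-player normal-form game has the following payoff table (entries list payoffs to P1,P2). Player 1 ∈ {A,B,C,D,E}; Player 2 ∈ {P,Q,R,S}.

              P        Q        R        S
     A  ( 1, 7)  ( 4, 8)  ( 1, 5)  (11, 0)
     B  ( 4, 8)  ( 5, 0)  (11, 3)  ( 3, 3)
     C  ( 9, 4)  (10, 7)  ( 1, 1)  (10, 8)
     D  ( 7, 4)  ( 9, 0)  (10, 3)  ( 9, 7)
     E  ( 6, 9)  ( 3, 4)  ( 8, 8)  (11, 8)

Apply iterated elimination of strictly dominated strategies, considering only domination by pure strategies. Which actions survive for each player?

P2 drop R (P beats it: A:7>5 B:8>3 C:4>1 D:4>3 E:9>8)
P1 drop B (C beats it: P:9>4 Q:10>5 S:10>3)
P1 drop D (C beats it: P:9>7 Q:10>9 S:10>9)
P1→{A,C,E} P2→{P,Q,S}

Survivors P1:{A,C,E} P2:{P,Q,S}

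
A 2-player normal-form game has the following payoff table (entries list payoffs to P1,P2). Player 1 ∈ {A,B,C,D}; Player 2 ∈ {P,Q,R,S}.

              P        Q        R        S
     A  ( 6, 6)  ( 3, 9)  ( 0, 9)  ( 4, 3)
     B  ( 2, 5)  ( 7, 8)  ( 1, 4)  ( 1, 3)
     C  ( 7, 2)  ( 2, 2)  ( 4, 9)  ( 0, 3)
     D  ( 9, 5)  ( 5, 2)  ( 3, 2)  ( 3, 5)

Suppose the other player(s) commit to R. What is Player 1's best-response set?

u_1(A vs R) = 0
u_1(B vs R) = 1
u_1(C vs R) = 4
u_1(D vs R) = 3
max payoff 4 at {C}

P1 best: {C}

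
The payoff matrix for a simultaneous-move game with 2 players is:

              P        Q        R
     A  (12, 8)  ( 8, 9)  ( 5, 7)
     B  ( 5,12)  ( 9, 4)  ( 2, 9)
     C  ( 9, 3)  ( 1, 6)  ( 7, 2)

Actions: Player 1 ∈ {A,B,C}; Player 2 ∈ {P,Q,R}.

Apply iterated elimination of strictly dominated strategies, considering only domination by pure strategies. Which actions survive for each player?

Survivors P1:{A,B} P2:{P,Q}

P2 drop R (P beats it: A:8>7 B:12>9 C:3>2)
P1 drop C (A beats it: P:12>9 Q:8>1)
P1→{A,B} P2→{P,Q}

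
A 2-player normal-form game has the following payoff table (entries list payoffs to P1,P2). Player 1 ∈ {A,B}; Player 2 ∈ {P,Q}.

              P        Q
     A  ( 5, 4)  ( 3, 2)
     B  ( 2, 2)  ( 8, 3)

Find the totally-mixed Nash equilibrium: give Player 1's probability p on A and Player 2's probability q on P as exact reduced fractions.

P1 indiff ⇒ q·5+(1-q)·3 = q·2+(1-q)·8 ⇒ q(3) = (1-q)(5) ⇒ q = 5/8
P2 indiff ⇒ p·4+(1-p)·2 = p·2+(1-p)·3 ⇒ p(2) = (1-p)(1) ⇒ p = 1/3

p=1/3, q=5/8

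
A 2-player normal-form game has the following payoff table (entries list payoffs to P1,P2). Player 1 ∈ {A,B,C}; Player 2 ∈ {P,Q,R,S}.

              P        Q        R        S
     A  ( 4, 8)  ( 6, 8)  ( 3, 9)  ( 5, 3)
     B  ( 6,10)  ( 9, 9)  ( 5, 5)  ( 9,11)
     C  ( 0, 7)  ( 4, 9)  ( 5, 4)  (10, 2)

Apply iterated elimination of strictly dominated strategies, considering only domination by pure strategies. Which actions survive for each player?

P1 drop A (B beats it: P:6>4 Q:9>6 R:5>3 S:9>5)
P2 drop R (P beats it: B:10>5 C:7>4)
P1→{B,C} P2→{P,Q,S}

Survivors P1:{B,C} P2:{P,Q,S}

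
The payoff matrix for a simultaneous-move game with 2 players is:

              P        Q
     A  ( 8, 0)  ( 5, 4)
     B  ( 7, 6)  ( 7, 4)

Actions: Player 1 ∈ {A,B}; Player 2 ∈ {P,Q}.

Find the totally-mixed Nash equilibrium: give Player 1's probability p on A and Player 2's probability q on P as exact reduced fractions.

P1 indiff ⇒ q·8+(1-q)·5 = q·7+(1-q)·7 ⇒ q(1) = (1-q)(2) ⇒ q = 2/3
P2 indiff ⇒ p·0+(1-p)·6 = p·4+(1-p)·4 ⇒ p(-4) = (1-p)(-2) ⇒ p = 1/3

P1 mixes 1/3 on A; P2 mixes 2/3 on P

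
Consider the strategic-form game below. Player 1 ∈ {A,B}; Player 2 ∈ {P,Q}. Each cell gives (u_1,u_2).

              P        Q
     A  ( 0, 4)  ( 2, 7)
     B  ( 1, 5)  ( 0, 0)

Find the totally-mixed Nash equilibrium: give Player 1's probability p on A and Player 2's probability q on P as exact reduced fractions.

P1 indiff ⇒ q·0+(1-q)·2 = q·1+(1-q)·0 ⇒ q(-1) = (1-q)(-2) ⇒ q = 2/3
P2 indiff ⇒ p·4+(1-p)·5 = p·7+(1-p)·0 ⇒ p(-3) = (1-p)(-5) ⇒ p = 5/8

p=5/8, q=2/3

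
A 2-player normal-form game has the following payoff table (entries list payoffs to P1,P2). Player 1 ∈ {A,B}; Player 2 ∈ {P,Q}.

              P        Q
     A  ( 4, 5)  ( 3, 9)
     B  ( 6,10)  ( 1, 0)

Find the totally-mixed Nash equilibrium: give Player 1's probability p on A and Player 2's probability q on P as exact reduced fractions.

P1 mixes 5/7 on A; P2 mixes 1/2 on P

P1 indiff ⇒ q·4+(1-q)·3 = q·6+(1-q)·1 ⇒ q(-2) = (1-q)(-2) ⇒ q = 1/2
P2 indiff ⇒ p·5+(1-p)·10 = p·9+(1-p)·0 ⇒ p(-4) = (1-p)(-10) ⇒ p = 5/7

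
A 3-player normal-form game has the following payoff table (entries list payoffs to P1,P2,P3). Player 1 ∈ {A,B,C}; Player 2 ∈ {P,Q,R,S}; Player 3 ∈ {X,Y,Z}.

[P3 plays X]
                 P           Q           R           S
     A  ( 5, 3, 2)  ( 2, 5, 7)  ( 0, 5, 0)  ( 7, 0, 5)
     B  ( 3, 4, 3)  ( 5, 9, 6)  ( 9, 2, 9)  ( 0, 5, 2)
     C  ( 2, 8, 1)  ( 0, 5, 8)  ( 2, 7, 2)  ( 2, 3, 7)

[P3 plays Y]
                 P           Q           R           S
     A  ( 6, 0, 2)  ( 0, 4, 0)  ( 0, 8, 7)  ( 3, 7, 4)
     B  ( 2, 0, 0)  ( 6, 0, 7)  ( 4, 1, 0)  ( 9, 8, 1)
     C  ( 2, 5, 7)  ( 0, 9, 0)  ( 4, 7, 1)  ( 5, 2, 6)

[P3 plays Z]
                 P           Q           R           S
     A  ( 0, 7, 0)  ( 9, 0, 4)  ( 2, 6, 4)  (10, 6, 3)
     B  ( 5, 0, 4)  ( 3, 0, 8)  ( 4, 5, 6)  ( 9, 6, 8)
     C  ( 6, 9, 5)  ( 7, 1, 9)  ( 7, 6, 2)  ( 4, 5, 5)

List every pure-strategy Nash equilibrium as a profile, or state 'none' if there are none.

Equilibria: none

(A,P,X): not NE [P2→R gives 5>3]
(A,P,Y): not NE [P2→R gives 8>0]
(A,P,Z): not NE [P1→C gives 6>0; P3→Y gives 2>0]
(A,Q,X): not NE [P1→B gives 5>2]
(A,Q,Y): not NE [P1→B gives 6>0; P2→R gives 8>4; P3→X gives 7>0]
(A,Q,Z): not NE [P2→P gives 7>0; P3→X gives 7>4]
(A,R,X): not NE [P1→B gives 9>0; P3→Y gives 7>0]
(A,R,Y): not NE [P1→C gives 4>0]
(A,R,Z): not NE [P1→C gives 7>2; P2→P gives 7>6; P3→Y gives 7>4]
(A,S,X): not NE [P2→R gives 5>0]
(A,S,Y): not NE [P1→B gives 9>3; P2→R gives 8>7; P3→X gives 5>4]
(A,S,Z): not NE [P2→P gives 7>6; P3→X gives 5>3]
(B,P,X): not NE [P1→A gives 5>3; P2→Q gives 9>4; P3→Z gives 4>3]
(B,P,Y): not NE [P1→A gives 6>2; P2→S gives 8>0; P3→Z gives 4>0]
(B,P,Z): not NE [P1→C gives 6>5; P2→S gives 6>0]
(B,Q,X): not NE [P3→Z gives 8>6]
(B,Q,Y): not NE [P2→S gives 8>0; P3→Z gives 8>7]
(B,Q,Z): not NE [P1→A gives 9>3; P2→S gives 6>0]
(B,R,X): not NE [P2→Q gives 9>2]
(B,R,Y): not NE [P2→S gives 8>1; P3→X gives 9>0]
(B,R,Z): not NE [P1→C gives 7>4; P2→S gives 6>5; P3→X gives 9>6]
(B,S,X): not NE [P1→A gives 7>0; P2→Q gives 9>5; P3→Z gives 8>2]
(B,S,Y): not NE [P3→Z gives 8>1]
(B,S,Z): not NE [P1→A gives 10>9]
(C,P,X): not NE [P1→A gives 5>2; P3→Y gives 7>1]
(C,P,Y): not NE [P1→A gives 6>2; P2→Q gives 9>5]
(C,P,Z): not NE [P3→Y gives 7>5]
(C,Q,X): not NE [P1→B gives 5>0; P2→P gives 8>5; P3→Z gives 9>8]
(C,Q,Y): not NE [P1→B gives 6>0; P3→Z gives 9>0]
(C,Q,Z): not NE [P1→A gives 9>7; P2→P gives 9>1]
(C,R,X): not NE [P1→B gives 9>2; P2→P gives 8>7]
(C,R,Y): not NE [P2→Q gives 9>7; P3→Z gives 2>1]
(C,R,Z): not NE [P2→P gives 9>6]
(C,S,X): not NE [P1→A gives 7>2; P2→P gives 8>3]
(C,S,Y): not NE [P1→B gives 9>5; P2→Q gives 9>2; P3→X gives 7>6]
(C,S,Z): not NE [P1→A gives 10>4; P2→P gives 9>5; P3→X gives 7>5]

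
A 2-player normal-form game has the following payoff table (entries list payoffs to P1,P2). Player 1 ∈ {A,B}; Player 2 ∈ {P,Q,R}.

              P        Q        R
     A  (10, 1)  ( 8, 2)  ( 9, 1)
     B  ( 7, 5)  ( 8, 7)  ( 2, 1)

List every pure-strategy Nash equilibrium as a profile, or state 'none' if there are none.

Nash profiles: (A,Q), (B,Q)

(A,P): not NE [P2→Q gives 2>1]
(A,Q): NE
(A,R): not NE [P2→Q gives 2>1]
(B,P): not NE [P1→A gives 10>7; P2→Q gives 7>5]
(B,Q): NE
(B,R): not NE [P1→A gives 9>2; P2→Q gives 7>1]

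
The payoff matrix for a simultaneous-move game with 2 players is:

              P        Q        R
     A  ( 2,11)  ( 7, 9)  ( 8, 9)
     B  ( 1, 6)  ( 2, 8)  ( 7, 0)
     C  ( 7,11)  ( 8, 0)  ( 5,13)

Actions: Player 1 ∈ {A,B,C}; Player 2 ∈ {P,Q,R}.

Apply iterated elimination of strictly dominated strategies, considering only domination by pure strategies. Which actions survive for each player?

IESDS → P1:{A,C} P2:{P,R}

P1 drop B (A beats it: P:2>1 Q:7>2 R:8>7)
P2 drop Q (P beats it: A:11>9 C:11>0)
P1→{A,C} P2→{P,R}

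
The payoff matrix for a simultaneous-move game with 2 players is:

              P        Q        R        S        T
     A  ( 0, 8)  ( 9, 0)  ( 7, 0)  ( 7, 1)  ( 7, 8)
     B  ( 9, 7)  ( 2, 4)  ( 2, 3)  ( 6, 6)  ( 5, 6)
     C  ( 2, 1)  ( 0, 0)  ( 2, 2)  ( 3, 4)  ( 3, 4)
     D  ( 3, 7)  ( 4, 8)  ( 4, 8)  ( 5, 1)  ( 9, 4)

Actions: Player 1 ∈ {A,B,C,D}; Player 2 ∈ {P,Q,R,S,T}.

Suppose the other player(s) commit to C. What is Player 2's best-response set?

u_2(P vs C) = 1
u_2(Q vs C) = 0
u_2(R vs C) = 2
u_2(S vs C) = 4
u_2(T vs C) = 4
max payoff 4 at {S,T}

argmax u_2 = {S,T}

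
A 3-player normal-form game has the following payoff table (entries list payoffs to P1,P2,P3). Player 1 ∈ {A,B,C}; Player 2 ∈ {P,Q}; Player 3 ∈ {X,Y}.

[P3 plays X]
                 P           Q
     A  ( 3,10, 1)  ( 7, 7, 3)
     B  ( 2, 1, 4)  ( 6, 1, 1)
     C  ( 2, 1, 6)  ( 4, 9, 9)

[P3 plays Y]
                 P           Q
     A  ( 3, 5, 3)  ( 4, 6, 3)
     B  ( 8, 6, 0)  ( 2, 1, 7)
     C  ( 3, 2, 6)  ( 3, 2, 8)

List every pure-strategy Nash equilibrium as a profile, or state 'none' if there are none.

NE set: (A,Q,Y)

(A,P,X): not NE [P3→Y gives 3>1]
(A,P,Y): not NE [P1→B gives 8>3; P2→Q gives 6>5]
(A,Q,X): not NE [P2→P gives 10>7]
(A,Q,Y): NE
(B,P,X): not NE [P1→A gives 3>2]
(B,P,Y): not NE [P3→X gives 4>0]
(B,Q,X): not NE [P1→A gives 7>6; P3→Y gives 7>1]
(B,Q,Y): not NE [P1→A gives 4>2; P2→P gives 6>1]
(C,P,X): not NE [P1→A gives 3>2; P2→Q gives 9>1]
(C,P,Y): not NE [P1→B gives 8>3]
(C,Q,X): not NE [P1→A gives 7>4]
(C,Q,Y): not NE [P1→A gives 4>3; P3→X gives 9>8]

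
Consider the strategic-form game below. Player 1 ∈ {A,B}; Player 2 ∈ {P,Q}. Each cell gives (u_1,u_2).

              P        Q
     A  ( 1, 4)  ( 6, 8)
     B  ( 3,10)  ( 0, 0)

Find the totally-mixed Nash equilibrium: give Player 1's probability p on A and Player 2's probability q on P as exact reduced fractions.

P1 indiff ⇒ q·1+(1-q)·6 = q·3+(1-q)·0 ⇒ q(-2) = (1-q)(-6) ⇒ q = 3/4
P2 indiff ⇒ p·4+(1-p)·10 = p·8+(1-p)·0 ⇒ p(-4) = (1-p)(-10) ⇒ p = 5/7

p=5/7, q=3/4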